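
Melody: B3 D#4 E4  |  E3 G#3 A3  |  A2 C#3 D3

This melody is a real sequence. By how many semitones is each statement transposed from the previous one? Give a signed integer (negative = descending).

-7

The 3-note cells begin on B3, E3, A2 — each down a 5th from the last.
B3 to E3 spans -7 semitones.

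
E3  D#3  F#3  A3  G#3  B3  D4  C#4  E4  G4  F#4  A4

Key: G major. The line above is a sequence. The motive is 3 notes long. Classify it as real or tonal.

Each cell has the same semitone pattern (-1, 3) — intervals are preserved exactly.
And D#3 lies outside G major, so the sequence is real rather than tonal.

real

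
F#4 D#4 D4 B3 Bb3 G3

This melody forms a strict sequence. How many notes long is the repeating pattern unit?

2

Try groups of 2 (3 cells in 6 notes):
F#4 D#4 | D4 B3 | Bb3 G3
Every group is a transposition down a 3rd of the one before; no shorter unit works.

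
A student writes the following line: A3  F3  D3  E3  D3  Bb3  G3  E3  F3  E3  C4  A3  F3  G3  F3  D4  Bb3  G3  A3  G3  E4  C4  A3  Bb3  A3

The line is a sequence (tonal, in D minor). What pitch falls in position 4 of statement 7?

The unit is 5 notes. Position-4 pitches of the 5 shown cells: E3, F3, G3, A3, Bb3.
Extending up a 2nd: C4 → D4.

D4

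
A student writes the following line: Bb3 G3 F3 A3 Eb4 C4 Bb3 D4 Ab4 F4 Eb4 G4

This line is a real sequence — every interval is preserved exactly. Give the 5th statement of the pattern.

Gb5 Eb5 Db5 F5

The 4-note cells begin on Bb3, Eb4, Ab4 — each up a 4th from the last.
Extending up a 4th: Db5 → Gb5.
Statement 5 starts on Gb5 and keeps the same exact contour: Gb5 Eb5 Db5 F5.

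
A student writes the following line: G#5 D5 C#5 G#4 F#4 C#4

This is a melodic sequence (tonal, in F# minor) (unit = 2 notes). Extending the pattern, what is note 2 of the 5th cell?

B2

Grouping in 2s, the 2nd note of each cell is D5, G#4, C#4.
Extending down a 5th: F#3 → B2.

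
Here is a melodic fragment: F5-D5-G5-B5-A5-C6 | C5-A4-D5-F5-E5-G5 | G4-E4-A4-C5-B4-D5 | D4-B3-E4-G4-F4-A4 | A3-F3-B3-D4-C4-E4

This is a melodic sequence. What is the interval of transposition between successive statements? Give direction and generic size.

down a 4th

With a 6-note motive the entries are F5, C5, G4, D4, A3, each down a 4th from the previous.
F5 to C5 is down a 4th.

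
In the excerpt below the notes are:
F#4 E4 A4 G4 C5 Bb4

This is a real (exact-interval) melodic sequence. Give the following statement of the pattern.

Eb5 Db5

The 2-note cells begin on F#4, A4, C5 — each up a 3rd from the last.
From Eb5 the exact shape gives Eb5 Db5.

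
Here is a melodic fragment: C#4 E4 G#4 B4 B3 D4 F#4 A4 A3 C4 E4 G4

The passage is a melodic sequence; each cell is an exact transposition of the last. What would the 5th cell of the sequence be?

Unit = 4 notes; the statements start on C#4, B3, A3, moving down a 2nd each time.
Continuing the starts: G3 → F3.
So cell 5 is F3 Ab3 C4 Eb4.

F3 Ab3 C4 Eb4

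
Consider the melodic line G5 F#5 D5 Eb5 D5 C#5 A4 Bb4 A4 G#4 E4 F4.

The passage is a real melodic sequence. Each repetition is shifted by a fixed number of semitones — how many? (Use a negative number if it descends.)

-5

Unit = 4 notes; the statements start on G5, D5, A4, moving down a 4th each time.
Counting half-steps from G5 to D5: -5.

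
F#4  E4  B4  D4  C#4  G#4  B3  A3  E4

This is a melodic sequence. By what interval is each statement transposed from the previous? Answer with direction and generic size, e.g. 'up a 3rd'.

down a 3rd

Taking 3-note groups, the heads are F#4, D4, B3: the pattern moves down a 3rd.
From F#4 to D4: down a 3rd.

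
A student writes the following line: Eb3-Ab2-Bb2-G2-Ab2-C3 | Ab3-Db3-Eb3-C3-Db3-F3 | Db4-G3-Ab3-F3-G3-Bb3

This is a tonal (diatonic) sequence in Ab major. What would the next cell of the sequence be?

G4 C4 Db4 Bb3 C4 Eb4

Taking 6-note groups, the heads are Eb3, Ab3, Db4: the pattern moves up a 4th.
So cell 4 is G4 C4 Db4 Bb3 C4 Eb4.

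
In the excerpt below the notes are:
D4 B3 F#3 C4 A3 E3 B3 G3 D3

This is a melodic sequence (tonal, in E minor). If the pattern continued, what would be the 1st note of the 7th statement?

E3

The unit is 3 notes. Position-1 pitches of the 3 shown cells: D4, C4, B3.
Extending down a 2nd: A3 → G3 → F#3 → E3.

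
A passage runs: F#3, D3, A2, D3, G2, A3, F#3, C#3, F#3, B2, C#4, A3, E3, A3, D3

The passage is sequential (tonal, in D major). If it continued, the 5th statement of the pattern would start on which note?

Taking 5-note groups, the heads are F#3, A3, C#4: the pattern moves up a 3rd.
Continuing: E4 → G4. Statement 5 starts on G4.

G4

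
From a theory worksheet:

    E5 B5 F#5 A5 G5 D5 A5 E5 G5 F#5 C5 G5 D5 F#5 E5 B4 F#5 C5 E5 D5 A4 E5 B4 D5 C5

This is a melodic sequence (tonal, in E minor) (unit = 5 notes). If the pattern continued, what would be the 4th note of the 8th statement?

Grouping in 5s, the 4th note of each cell is A5, G5, F#5, E5, D5.
Carrying that down a 2nd forward: C5 → B4 → A4.

A4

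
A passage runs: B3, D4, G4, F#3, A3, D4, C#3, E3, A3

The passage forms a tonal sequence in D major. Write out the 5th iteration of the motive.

With a 3-note motive the entries are B3, F#3, C#3, each down a 4th from the previous.
Extending down a 4th: G2 → D2.
Statement 5 starts on D2 and keeps the same diatonic contour: D2 F#2 B2.

D2 F#2 B2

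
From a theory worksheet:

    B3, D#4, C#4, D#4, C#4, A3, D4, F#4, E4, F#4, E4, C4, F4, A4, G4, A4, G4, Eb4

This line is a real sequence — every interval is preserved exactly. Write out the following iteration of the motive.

Ab4 C5 Bb4 C5 Bb4 Gb4

With a 6-note motive the entries are B3, D4, F4, each up a 3rd from the previous.
So cell 4 is Ab4 C5 Bb4 C5 Bb4 Gb4.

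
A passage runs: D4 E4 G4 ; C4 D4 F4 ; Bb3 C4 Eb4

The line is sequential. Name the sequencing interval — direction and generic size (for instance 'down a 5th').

down a 2nd

Unit = 3 notes; the statements start on D4, C4, Bb3, moving down a 2nd each time.
From D4 to C4: down a 2nd.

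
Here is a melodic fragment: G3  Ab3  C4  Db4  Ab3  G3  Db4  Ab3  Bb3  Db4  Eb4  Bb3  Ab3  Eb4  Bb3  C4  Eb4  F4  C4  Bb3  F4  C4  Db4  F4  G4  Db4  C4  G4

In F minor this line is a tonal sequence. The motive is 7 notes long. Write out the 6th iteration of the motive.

Eb4 F4 Ab4 Bb4 F4 Eb4 Bb4

Taking 7-note groups, the heads are G3, Ab3, Bb3, C4: the pattern moves up a 2nd.
Continuing the starts: Db4 → Eb4.
From Eb4 the diatonic shape gives Eb4 F4 Ab4 Bb4 F4 Eb4 Bb4.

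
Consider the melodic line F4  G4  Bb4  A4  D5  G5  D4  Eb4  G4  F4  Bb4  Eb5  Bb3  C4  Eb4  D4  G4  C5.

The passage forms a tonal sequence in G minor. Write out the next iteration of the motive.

The 6-note cells begin on F4, D4, Bb3 — each down a 3rd from the last.
Statement 4 starts on G3 and keeps the same diatonic contour: G3 A3 C4 Bb3 Eb4 A4.

G3 A3 C4 Bb3 Eb4 A4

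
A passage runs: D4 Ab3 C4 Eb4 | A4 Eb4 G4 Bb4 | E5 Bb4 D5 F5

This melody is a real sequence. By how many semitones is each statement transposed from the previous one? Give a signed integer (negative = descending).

7

With a 4-note motive the entries are D4, A4, E5, each up a 5th from the previous.
D4 to A4 spans +7 semitones.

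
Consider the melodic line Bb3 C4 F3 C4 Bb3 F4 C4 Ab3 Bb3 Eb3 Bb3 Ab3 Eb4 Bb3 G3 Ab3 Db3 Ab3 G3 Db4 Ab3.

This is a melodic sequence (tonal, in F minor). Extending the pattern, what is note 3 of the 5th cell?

The unit is 7 notes. Position-3 pitches of the 3 shown cells: F3, Eb3, Db3.
Each moves down a 2nd. Continuing: C3 → Bb2.

Bb2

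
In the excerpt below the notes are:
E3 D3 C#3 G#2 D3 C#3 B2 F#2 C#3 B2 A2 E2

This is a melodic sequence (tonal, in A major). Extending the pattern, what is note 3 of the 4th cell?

With 4-note cells, note 3 of each statement runs C#3, B2, A2.
Each moves down a 2nd; the next is G#2.

G#2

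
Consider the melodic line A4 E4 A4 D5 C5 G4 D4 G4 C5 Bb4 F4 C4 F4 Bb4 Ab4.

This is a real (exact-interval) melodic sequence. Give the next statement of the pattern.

Eb4 Bb3 Eb4 Ab4 Gb4

With a 5-note motive the entries are A4, G4, F4, each down a 2nd from the previous.
So cell 4 is Eb4 Bb3 Eb4 Ab4 Gb4.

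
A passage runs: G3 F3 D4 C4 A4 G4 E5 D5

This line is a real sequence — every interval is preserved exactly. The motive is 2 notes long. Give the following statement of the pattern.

With a 2-note motive the entries are G3, D4, A4, E5, each up a 5th from the previous.
Statement 5 starts on B5 and keeps the same exact contour: B5 A5.

B5 A5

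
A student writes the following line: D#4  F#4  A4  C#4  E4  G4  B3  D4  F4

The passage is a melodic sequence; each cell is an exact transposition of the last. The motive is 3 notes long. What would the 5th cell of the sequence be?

The 3-note cells begin on D#4, C#4, B3 — each down a 2nd from the last.
Carrying on: A3 → G3.
From G3 the exact shape gives G3 Bb3 Db4.

G3 Bb3 Db4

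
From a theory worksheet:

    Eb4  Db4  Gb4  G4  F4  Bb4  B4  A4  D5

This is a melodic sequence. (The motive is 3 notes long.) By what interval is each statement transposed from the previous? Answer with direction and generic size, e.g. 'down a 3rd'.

Taking 3-note groups, the heads are Eb4, G4, B4: the pattern moves up a 3rd.
Eb4 to G4 is up a 3rd.

up a 3rd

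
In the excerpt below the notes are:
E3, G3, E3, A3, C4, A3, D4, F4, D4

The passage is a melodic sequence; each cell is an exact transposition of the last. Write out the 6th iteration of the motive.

With a 3-note motive the entries are E3, A3, D4, each up a 4th from the previous.
Extending up a 4th: G4 → C5 → F5.
So cell 6 is F5 Ab5 F5.

F5 Ab5 F5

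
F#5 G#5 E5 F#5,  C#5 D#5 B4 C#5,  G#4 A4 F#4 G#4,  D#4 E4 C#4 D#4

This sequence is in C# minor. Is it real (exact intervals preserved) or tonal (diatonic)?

tonal

Every note is diatonic to C# minor.
Cell 1 has +2 semitones from note 1 to 2, but cell 3 has +1 — the interval quality changes while the contour stays the same, which is the hallmark of a tonal sequence.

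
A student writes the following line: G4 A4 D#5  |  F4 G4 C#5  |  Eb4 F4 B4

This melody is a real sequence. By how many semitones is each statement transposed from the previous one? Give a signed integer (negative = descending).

-2

The 3-note cells begin on G4, F4, Eb4 — each down a 2nd from the last.
Counting half-steps from G4 to F4: -2.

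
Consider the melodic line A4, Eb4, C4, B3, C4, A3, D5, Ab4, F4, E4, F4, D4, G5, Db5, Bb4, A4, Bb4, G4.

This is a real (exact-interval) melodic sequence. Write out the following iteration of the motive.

C6 Gb5 Eb5 D5 Eb5 C5

With a 6-note motive the entries are A4, D5, G5, each up a 4th from the previous.
So cell 4 is C6 Gb5 Eb5 D5 Eb5 C5.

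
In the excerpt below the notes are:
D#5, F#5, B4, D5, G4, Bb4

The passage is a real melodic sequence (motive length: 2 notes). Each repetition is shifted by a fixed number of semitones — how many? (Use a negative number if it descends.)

-4

Taking 2-note groups, the heads are D#5, B4, G4: the pattern moves down a 3rd.
D#5→B4 is 71 − 75 = -4 semitones.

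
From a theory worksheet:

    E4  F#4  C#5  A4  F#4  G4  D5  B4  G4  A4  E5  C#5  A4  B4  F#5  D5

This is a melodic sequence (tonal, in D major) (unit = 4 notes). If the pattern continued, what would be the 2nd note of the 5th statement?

C#5

The unit is 4 notes. Position-2 pitches of the 4 shown cells: F#4, G4, A4, B4.
One more up a 2nd gives C#5.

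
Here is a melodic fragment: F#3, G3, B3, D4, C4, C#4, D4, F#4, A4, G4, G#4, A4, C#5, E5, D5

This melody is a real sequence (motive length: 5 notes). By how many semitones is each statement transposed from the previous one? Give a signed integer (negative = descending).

7

With a 5-note motive the entries are F#3, C#4, G#4, each up a 5th from the previous.
Counting half-steps from F#3 to C#4: 7.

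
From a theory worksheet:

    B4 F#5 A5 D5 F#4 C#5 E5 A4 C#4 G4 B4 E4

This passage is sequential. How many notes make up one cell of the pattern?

4

12 notes total. Splitting into 3 groups of 4:
B4 F#5 A5 D5 | F#4 C#5 E5 A4 | C#4 G4 B4 E4
That's a consistent down a 4th shift per cell, and no other grouping gives one.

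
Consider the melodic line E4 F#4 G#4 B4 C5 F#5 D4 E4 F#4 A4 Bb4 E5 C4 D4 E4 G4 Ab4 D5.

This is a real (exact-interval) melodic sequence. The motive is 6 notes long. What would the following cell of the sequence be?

With a 6-note motive the entries are E4, D4, C4, each down a 2nd from the previous.
So cell 4 is Bb3 C4 D4 F4 Gb4 C5.

Bb3 C4 D4 F4 Gb4 C5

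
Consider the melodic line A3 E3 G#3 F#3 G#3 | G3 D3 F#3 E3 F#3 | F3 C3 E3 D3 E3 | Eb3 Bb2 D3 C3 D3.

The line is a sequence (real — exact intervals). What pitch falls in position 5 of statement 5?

C3

With 5-note cells, note 5 of each statement runs G#3, F#3, E3, D3.
Each moves down a 2nd; the next is C3.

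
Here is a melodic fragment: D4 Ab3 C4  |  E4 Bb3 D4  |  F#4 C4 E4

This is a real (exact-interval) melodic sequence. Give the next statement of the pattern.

Taking 3-note groups, the heads are D4, E4, F#4: the pattern moves up a 2nd.
From G#4 the exact shape gives G#4 D4 F#4.

G#4 D4 F#4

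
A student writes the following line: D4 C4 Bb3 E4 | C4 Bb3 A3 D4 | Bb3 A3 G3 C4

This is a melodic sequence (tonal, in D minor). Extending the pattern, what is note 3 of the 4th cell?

Grouping in 4s, the 3rd note of each cell is Bb3, A3, G3.
One more down a 2nd gives F3.

F3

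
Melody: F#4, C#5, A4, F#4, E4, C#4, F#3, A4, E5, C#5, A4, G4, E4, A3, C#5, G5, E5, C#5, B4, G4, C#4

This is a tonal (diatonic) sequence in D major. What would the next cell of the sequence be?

E5 B5 G5 E5 D5 B4 E4

With a 7-note motive the entries are F#4, A4, C#5, each up a 3rd from the previous.
So cell 4 is E5 B5 G5 E5 D5 B4 E4.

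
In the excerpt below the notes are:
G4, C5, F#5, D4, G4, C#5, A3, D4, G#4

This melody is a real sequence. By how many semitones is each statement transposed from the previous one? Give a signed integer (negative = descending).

The 3-note cells begin on G4, D4, A3 — each down a 4th from the last.
Counting half-steps from G4 to D4: -5.

-5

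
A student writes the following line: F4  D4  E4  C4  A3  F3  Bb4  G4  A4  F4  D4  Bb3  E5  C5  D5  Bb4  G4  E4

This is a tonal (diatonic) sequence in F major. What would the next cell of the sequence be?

A5 F5 G5 E5 C5 A4

The 6-note cells begin on F4, Bb4, E5 — each up a 4th from the last.
So cell 4 is A5 F5 G5 E5 C5 A4.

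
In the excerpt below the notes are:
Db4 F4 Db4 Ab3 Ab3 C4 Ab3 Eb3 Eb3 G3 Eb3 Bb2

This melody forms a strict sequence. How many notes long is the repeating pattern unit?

Try groups of 4 (3 cells in 12 notes):
Db4 F4 Db4 Ab3 | Ab3 C4 Ab3 Eb3 | Eb3 G3 Eb3 Bb2
That's a consistent down a 4th shift per cell, and no other grouping gives one.

4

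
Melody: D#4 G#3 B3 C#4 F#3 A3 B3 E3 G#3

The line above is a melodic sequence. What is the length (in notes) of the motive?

There are 9 notes; a 3-note unit gives 3 cells:
D#4 G#3 B3 | C#4 F#3 A3 | B3 E3 G#3
That's a consistent down a 2nd shift per cell, and no other grouping gives one.

3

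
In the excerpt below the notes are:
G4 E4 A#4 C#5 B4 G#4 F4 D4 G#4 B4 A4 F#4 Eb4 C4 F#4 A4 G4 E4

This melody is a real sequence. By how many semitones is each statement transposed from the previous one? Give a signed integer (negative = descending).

Taking 6-note groups, the heads are G4, F4, Eb4: the pattern moves down a 2nd.
Counting half-steps from G4 to F4: -2.

-2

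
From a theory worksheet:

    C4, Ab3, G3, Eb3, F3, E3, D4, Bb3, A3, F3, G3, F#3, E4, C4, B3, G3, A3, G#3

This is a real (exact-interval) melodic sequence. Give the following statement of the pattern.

F#4 D4 C#4 A3 B3 A#3

Unit = 6 notes; the statements start on C4, D4, E4, moving up a 2nd each time.
So cell 4 is F#4 D4 C#4 A3 B3 A#3.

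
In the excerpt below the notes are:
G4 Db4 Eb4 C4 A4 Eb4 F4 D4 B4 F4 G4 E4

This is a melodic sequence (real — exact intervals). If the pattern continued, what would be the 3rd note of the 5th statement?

The unit is 4 notes. Position-3 pitches of the 3 shown cells: Eb4, F4, G4.
Extending up a 2nd: A4 → B4.

B4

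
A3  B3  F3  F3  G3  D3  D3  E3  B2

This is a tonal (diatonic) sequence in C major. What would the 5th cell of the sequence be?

The 3-note cells begin on A3, F3, D3 — each down a 3rd from the last.
Continuing the starts: B2 → G2.
From G2 the diatonic shape gives G2 A2 E2.

G2 A2 E2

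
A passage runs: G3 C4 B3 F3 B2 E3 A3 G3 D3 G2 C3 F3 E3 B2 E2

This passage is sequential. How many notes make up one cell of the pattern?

Try groups of 5 (3 cells in 15 notes):
G3 C4 B3 F3 B2 | E3 A3 G3 D3 G2 | C3 F3 E3 B2 E2
Each cell is the previous one down a 3rd — so the unit is 5 notes.

5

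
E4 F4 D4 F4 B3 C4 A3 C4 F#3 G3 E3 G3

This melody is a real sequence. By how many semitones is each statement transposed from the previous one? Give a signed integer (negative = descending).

Unit = 4 notes; the statements start on E4, B3, F#3, moving down a 4th each time.
Counting half-steps from E4 to B3: -5.

-5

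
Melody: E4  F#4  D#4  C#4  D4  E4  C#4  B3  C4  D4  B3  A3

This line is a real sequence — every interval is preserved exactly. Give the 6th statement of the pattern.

Gb3 Ab3 F3 Eb3

The 4-note cells begin on E4, D4, C4 — each down a 2nd from the last.
Continuing the starts: Bb3 → Ab3 → Gb3.
From Gb3 the exact shape gives Gb3 Ab3 F3 Eb3.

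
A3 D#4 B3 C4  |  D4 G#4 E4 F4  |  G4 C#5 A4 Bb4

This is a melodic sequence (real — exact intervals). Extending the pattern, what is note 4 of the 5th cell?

With 4-note cells, note 4 of each statement runs C4, F4, Bb4.
Carrying that up a 4th forward: Eb5 → Ab5.

Ab5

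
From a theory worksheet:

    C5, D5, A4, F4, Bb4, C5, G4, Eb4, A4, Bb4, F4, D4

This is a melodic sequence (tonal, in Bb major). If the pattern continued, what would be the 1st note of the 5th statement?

Grouping in 4s, the 1st note of each cell is C5, Bb4, A4.
Each moves down a 2nd. Continuing: G4 → F4.

F4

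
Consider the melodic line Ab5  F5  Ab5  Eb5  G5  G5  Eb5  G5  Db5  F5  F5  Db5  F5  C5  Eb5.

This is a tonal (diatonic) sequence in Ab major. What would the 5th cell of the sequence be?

Db5 Bb4 Db5 Ab4 C5

Taking 5-note groups, the heads are Ab5, G5, F5: the pattern moves down a 2nd.
Carrying on: Eb5 → Db5.
Statement 5 starts on Db5 and keeps the same diatonic contour: Db5 Bb4 Db5 Ab4 C5.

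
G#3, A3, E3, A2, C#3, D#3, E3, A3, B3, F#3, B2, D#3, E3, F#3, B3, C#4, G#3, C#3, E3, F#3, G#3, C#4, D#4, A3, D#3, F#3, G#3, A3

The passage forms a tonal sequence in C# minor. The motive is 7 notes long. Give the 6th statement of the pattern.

The 7-note cells begin on G#3, A3, B3, C#4 — each up a 2nd from the last.
Carrying on: D#4 → E4.
So cell 6 is E4 F#4 C#4 F#3 A3 B3 C#4.

E4 F#4 C#4 F#3 A3 B3 C#4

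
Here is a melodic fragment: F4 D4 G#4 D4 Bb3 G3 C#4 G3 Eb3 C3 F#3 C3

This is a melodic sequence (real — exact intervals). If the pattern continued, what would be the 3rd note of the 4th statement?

B2

With 4-note cells, note 3 of each statement runs G#4, C#4, F#3.
From F#3, down a 5th gives B2.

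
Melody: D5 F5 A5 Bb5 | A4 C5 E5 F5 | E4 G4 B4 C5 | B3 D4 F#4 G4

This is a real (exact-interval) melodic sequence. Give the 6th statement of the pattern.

The 4-note cells begin on D5, A4, E4, B3 — each down a 4th from the last.
Extending down a 4th: F#3 → C#3.
So cell 6 is C#3 E3 G#3 A3.

C#3 E3 G#3 A3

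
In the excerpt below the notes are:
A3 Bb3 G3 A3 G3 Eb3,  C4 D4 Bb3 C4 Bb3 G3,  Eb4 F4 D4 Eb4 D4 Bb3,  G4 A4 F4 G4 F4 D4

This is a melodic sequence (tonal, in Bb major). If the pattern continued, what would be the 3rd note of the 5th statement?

A4

With 6-note cells, note 3 of each statement runs G3, Bb3, D4, F4.
Each moves up a 3rd; the next is A4.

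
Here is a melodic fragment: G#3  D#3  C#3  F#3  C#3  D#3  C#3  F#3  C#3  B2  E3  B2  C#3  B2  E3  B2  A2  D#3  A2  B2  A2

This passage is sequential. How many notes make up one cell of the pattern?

Try groups of 7 (3 cells in 21 notes):
G#3 D#3 C#3 F#3 C#3 D#3 C#3 | F#3 C#3 B2 E3 B2 C#3 B2 | E3 B2 A2 D#3 A2 B2 A2
That's a consistent down a 2nd shift per cell, and no other grouping gives one.

7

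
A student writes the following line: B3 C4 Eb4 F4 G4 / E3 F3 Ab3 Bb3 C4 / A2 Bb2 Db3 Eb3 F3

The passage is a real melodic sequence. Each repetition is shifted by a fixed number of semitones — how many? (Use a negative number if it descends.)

-7

With a 5-note motive the entries are B3, E3, A2, each down a 5th from the previous.
B3→E3 is 52 − 59 = -7 semitones.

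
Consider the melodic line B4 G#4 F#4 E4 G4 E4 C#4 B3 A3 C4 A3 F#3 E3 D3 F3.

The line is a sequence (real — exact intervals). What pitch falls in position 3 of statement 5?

D2

With 5-note cells, note 3 of each statement runs F#4, B3, E3.
Carrying that down a 5th forward: A2 → D2.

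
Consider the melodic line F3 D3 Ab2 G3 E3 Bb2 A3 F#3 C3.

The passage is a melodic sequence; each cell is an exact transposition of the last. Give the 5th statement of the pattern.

The 3-note cells begin on F3, G3, A3 — each up a 2nd from the last.
Extending up a 2nd: B3 → C#4.
Statement 5 starts on C#4 and keeps the same exact contour: C#4 A#3 E3.

C#4 A#3 E3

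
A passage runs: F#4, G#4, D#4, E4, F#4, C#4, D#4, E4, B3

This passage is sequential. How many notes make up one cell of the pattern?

3

9 notes total. Splitting into 3 groups of 3:
F#4 G#4 D#4 | E4 F#4 C#4 | D#4 E4 B3
Every group is a transposition down a 2nd of the one before; no shorter unit works.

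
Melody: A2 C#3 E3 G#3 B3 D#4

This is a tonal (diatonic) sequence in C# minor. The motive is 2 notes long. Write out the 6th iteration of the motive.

Taking 2-note groups, the heads are A2, E3, B3: the pattern moves up a 5th.
Extending up a 5th: F#4 → C#5 → G#5.
So cell 6 is G#5 B5.

G#5 B5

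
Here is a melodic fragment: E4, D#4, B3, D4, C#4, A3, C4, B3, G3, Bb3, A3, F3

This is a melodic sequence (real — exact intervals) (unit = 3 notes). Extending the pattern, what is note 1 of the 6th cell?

Grouping in 3s, the 1st note of each cell is E4, D4, C4, Bb3.
Each moves down a 2nd. Continuing: Ab3 → Gb3.

Gb3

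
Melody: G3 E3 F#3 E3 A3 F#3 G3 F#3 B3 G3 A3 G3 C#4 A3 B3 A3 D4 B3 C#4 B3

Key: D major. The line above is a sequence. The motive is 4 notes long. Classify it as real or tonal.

tonal

Every note is diatonic to D major.
Cell 1 has +2 semitones from note 2 to 3, but cell 2 has +1 — the interval quality changes while the contour stays the same, which is the hallmark of a tonal sequence.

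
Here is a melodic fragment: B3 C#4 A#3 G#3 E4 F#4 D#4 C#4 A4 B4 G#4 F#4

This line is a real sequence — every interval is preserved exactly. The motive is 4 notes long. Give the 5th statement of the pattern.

G5 A5 F#5 E5

The 4-note cells begin on B3, E4, A4 — each up a 4th from the last.
Carrying on: D5 → G5.
Statement 5 starts on G5 and keeps the same exact contour: G5 A5 F#5 E5.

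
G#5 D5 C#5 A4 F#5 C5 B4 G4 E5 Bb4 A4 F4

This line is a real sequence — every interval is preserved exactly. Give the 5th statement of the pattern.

C5 Gb4 F4 Db4

With a 4-note motive the entries are G#5, F#5, E5, each down a 2nd from the previous.
Continuing the starts: D5 → C5.
So cell 5 is C5 Gb4 F4 Db4.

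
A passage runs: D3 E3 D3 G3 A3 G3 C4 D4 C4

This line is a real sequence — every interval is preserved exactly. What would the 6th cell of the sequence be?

The 3-note cells begin on D3, G3, C4 — each up a 4th from the last.
Extending up a 4th: F4 → Bb4 → Eb5.
From Eb5 the exact shape gives Eb5 F5 Eb5.

Eb5 F5 Eb5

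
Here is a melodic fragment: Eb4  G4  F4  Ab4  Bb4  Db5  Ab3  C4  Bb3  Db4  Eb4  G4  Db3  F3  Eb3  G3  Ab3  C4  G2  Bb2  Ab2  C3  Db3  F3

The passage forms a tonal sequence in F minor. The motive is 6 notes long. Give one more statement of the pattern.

With a 6-note motive the entries are Eb4, Ab3, Db3, G2, each down a 5th from the previous.
So cell 5 is C2 Eb2 Db2 F2 G2 Bb2.

C2 Eb2 Db2 F2 G2 Bb2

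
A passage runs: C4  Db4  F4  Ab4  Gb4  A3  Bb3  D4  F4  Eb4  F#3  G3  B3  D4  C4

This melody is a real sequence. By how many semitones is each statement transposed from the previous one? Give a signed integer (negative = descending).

Taking 5-note groups, the heads are C4, A3, F#3: the pattern moves down a 3rd.
Counting half-steps from C4 to A3: -3.

-3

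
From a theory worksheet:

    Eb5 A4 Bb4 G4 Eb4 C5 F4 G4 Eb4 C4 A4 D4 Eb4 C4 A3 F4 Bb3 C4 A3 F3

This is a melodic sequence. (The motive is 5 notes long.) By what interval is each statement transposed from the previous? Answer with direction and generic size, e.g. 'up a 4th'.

Unit = 5 notes; the statements start on Eb5, C5, A4, F4, moving down a 3rd each time.
Eb5 to C5 is down a 3rd.

down a 3rd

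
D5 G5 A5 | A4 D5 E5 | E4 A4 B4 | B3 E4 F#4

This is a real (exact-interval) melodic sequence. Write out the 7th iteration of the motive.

G#2 C#3 D#3

Unit = 3 notes; the statements start on D5, A4, E4, B3, moving down a 4th each time.
Continuing the starts: F#3 → C#3 → G#2.
From G#2 the exact shape gives G#2 C#3 D#3.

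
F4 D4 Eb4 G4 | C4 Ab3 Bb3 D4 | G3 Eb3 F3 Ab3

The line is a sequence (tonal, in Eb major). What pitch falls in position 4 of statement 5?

Bb2

With 4-note cells, note 4 of each statement runs G4, D4, Ab3.
Carrying that down a 4th forward: Eb3 → Bb2.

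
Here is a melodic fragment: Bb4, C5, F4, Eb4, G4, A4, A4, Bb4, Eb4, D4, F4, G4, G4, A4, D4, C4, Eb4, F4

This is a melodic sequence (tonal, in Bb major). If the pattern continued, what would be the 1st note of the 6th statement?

With 6-note cells, note 1 of each statement runs Bb4, A4, G4.
Each moves down a 2nd. Continuing: F4 → Eb4 → D4.

D4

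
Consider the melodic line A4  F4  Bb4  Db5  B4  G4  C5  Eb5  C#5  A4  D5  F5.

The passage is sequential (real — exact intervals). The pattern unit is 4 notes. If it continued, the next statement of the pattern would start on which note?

D#5

With a 4-note motive the entries are A4, B4, C#5, each up a 2nd from the previous.
One more step up a 2nd gives D#5.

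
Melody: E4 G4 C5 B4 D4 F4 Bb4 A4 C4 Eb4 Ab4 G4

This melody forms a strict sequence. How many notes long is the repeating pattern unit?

12 notes total. Splitting into 3 groups of 4:
E4 G4 C5 B4 | D4 F4 Bb4 A4 | C4 Eb4 Ab4 G4
That's a consistent down a 2nd shift per cell, and no other grouping gives one.

4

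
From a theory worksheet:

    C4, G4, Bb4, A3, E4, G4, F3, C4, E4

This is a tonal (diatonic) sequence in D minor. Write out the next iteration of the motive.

Taking 3-note groups, the heads are C4, A3, F3: the pattern moves down a 3rd.
Statement 4 starts on D3 and keeps the same diatonic contour: D3 A3 C4.

D3 A3 C4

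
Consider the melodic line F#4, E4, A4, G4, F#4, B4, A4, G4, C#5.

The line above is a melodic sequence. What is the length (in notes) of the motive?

Try groups of 3 (3 cells in 9 notes):
F#4 E4 A4 | G4 F#4 B4 | A4 G4 C#5
Every group is a transposition up a 2nd of the one before; no shorter unit works.

3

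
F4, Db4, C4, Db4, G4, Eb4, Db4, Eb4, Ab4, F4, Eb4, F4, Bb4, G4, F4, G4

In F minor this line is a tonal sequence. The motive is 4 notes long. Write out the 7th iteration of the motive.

Eb5 C5 Bb4 C5

With a 4-note motive the entries are F4, G4, Ab4, Bb4, each up a 2nd from the previous.
Continuing the starts: C5 → Db5 → Eb5.
So cell 7 is Eb5 C5 Bb4 C5.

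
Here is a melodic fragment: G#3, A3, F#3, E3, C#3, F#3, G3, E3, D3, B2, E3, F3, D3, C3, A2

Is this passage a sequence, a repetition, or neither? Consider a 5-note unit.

Each 5-note cell is the previous one transposed down a 2nd.

sequence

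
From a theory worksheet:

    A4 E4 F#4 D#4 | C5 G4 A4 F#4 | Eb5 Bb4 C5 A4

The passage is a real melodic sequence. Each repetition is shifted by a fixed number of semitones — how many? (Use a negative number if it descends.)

3

Unit = 4 notes; the statements start on A4, C5, Eb5, moving up a 3rd each time.
A4 to C5 spans +3 semitones.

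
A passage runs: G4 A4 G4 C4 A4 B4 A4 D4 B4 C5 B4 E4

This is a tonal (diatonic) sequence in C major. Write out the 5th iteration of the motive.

D5 E5 D5 G4

Taking 4-note groups, the heads are G4, A4, B4: the pattern moves up a 2nd.
Extending up a 2nd: C5 → D5.
From D5 the diatonic shape gives D5 E5 D5 G4.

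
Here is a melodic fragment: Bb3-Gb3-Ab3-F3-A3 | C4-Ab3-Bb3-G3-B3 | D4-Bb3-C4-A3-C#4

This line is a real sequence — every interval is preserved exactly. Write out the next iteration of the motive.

E4 C4 D4 B3 D#4

Taking 5-note groups, the heads are Bb3, C4, D4: the pattern moves up a 2nd.
Statement 4 starts on E4 and keeps the same exact contour: E4 C4 D4 B3 D#4.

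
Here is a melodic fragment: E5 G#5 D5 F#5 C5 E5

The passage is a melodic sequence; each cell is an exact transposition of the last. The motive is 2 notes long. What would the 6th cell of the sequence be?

Gb4 Bb4

Unit = 2 notes; the statements start on E5, D5, C5, moving down a 2nd each time.
Carrying on: Bb4 → Ab4 → Gb4.
Statement 6 starts on Gb4 and keeps the same exact contour: Gb4 Bb4.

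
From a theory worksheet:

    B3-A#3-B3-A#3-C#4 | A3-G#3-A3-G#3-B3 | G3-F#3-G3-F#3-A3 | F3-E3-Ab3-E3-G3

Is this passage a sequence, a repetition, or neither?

neither

Note 3 of cell 4 is Ab3; if this were a sequence it would be F3. No unit length gives a consistent transposition pattern.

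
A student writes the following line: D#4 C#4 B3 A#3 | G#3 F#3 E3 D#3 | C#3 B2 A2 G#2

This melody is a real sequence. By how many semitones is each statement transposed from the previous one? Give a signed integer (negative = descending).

With a 4-note motive the entries are D#4, G#3, C#3, each down a 5th from the previous.
D#4→G#3 is 56 − 63 = -7 semitones.

-7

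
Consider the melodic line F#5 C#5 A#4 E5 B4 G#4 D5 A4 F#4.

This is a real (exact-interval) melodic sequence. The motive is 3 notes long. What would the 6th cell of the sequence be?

Ab4 Eb4 C4

Unit = 3 notes; the statements start on F#5, E5, D5, moving down a 2nd each time.
Extending down a 2nd: C5 → Bb4 → Ab4.
So cell 6 is Ab4 Eb4 C4.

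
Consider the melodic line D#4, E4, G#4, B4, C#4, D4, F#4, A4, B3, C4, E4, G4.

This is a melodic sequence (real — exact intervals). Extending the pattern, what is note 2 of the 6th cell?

Gb3

Grouping in 4s, the 2nd note of each cell is E4, D4, C4.
Carrying that down a 2nd forward: Bb3 → Ab3 → Gb3.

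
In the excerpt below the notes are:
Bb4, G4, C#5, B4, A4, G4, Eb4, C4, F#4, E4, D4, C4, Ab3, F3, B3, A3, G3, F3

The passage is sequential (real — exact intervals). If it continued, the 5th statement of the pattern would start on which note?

Gb2

Unit = 6 notes; the statements start on Bb4, Eb4, Ab3, moving down a 5th each time.
Continuing: Db3 → Gb2. Statement 5 starts on Gb2.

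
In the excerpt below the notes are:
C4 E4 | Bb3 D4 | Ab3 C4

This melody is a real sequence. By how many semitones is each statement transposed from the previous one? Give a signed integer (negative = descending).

-2

Taking 2-note groups, the heads are C4, Bb3, Ab3: the pattern moves down a 2nd.
Counting half-steps from C4 to Bb3: -2.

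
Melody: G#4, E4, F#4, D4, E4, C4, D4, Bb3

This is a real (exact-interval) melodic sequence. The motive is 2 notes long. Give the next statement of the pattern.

C4 Ab3

With a 2-note motive the entries are G#4, F#4, E4, D4, each down a 2nd from the previous.
So cell 5 is C4 Ab3.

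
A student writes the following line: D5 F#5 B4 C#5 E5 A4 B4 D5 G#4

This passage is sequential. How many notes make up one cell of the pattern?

3

There are 9 notes; a 3-note unit gives 3 cells:
D5 F#5 B4 | C#5 E5 A4 | B4 D5 G#4
That's a consistent down a 2nd shift per cell, and no other grouping gives one.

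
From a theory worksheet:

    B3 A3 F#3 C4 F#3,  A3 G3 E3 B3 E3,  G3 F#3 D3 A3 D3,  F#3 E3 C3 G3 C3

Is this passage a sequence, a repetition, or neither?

sequence

Each 5-note cell is the previous one transposed down a 2nd.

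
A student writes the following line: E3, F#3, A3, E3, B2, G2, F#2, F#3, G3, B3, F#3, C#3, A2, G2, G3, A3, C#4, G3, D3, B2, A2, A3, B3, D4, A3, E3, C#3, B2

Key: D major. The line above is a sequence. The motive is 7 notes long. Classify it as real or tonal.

tonal

Every note is diatonic to D major.
Cell 1 has +2 semitones from note 1 to 2, but cell 2 has +1 — the interval quality changes while the contour stays the same, which is the hallmark of a tonal sequence.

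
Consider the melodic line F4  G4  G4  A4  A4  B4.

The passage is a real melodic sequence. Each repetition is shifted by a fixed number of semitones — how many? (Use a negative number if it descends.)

2

Taking 2-note groups, the heads are F4, G4, A4: the pattern moves up a 2nd.
F4 to G4 spans +2 semitones.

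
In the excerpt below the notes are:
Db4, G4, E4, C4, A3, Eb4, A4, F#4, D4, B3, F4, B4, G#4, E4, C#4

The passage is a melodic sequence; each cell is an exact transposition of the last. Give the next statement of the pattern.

The 5-note cells begin on Db4, Eb4, F4 — each up a 2nd from the last.
From G4 the exact shape gives G4 C#5 A#4 F#4 D#4.

G4 C#5 A#4 F#4 D#4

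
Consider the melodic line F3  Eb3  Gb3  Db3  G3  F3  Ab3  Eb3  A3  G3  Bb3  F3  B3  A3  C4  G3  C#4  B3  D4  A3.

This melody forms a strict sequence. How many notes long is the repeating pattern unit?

There are 20 notes; a 4-note unit gives 5 cells:
F3 Eb3 Gb3 Db3 | G3 F3 Ab3 Eb3 | A3 G3 Bb3 F3 | B3 A3 C4 G3 | C#4 B3 D4 A3
That's a consistent up a 2nd shift per cell, and no other grouping gives one.

4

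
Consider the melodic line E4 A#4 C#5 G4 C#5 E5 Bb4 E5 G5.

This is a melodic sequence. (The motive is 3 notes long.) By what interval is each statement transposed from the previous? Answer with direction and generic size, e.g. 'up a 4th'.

Unit = 3 notes; the statements start on E4, G4, Bb4, moving up a 3rd each time.
From E4 to G4: up a 3rd.

up a 3rd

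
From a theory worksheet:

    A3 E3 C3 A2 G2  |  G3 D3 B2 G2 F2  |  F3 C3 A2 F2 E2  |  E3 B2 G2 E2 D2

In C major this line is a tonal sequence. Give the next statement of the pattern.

D3 A2 F2 D2 C2

With a 5-note motive the entries are A3, G3, F3, E3, each down a 2nd from the previous.
Statement 5 starts on D3 and keeps the same diatonic contour: D3 A2 F2 D2 C2.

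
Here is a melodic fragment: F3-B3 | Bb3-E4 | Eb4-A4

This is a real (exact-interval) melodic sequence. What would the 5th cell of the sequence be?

The 2-note cells begin on F3, Bb3, Eb4 — each up a 4th from the last.
Continuing the starts: Ab4 → Db5.
From Db5 the exact shape gives Db5 G5.

Db5 G5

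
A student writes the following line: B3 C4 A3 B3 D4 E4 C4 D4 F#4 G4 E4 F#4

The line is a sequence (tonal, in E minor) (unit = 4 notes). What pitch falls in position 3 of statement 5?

The unit is 4 notes. Position-3 pitches of the 3 shown cells: A3, C4, E4.
Extending up a 3rd: G4 → B4.

B4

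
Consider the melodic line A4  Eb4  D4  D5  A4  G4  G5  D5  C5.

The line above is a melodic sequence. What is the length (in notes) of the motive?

3

There are 9 notes; a 3-note unit gives 3 cells:
A4 Eb4 D4 | D5 A4 G4 | G5 D5 C5
Every group is a transposition up a 4th of the one before; no shorter unit works.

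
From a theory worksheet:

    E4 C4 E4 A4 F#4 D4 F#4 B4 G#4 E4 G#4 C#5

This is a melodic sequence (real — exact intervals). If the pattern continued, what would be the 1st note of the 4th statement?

The unit is 4 notes. Position-1 pitches of the 3 shown cells: E4, F#4, G#4.
From G#4, up a 2nd gives A#4.

A#4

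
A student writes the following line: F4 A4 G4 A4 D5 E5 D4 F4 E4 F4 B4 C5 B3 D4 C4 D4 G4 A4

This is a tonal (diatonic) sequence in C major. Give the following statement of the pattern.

G3 B3 A3 B3 E4 F4

With a 6-note motive the entries are F4, D4, B3, each down a 3rd from the previous.
From G3 the diatonic shape gives G3 B3 A3 B3 E4 F4.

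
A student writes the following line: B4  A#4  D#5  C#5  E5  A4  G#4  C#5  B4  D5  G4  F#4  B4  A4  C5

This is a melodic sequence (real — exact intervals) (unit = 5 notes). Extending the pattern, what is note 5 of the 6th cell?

The unit is 5 notes. Position-5 pitches of the 3 shown cells: E5, D5, C5.
Extending down a 2nd: Bb4 → Ab4 → Gb4.

Gb4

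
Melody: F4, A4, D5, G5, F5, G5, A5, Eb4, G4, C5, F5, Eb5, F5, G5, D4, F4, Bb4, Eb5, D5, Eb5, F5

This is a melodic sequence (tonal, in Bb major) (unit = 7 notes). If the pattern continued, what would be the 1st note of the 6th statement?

With 7-note cells, note 1 of each statement runs F4, Eb4, D4.
Each moves down a 2nd. Continuing: C4 → Bb3 → A3.

A3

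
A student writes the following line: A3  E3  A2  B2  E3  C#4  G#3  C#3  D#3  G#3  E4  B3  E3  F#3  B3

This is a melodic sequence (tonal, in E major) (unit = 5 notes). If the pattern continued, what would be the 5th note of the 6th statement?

A4

Grouping in 5s, the 5th note of each cell is E3, G#3, B3.
Carrying that up a 3rd forward: D#4 → F#4 → A4.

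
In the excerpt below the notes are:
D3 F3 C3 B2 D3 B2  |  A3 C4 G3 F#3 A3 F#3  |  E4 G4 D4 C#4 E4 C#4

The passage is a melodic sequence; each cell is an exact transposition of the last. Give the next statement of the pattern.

Taking 6-note groups, the heads are D3, A3, E4: the pattern moves up a 5th.
Statement 4 starts on B4 and keeps the same exact contour: B4 D5 A4 G#4 B4 G#4.

B4 D5 A4 G#4 B4 G#4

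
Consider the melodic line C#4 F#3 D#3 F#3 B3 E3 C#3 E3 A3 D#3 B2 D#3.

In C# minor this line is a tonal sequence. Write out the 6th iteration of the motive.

With a 4-note motive the entries are C#4, B3, A3, each down a 2nd from the previous.
Continuing the starts: G#3 → F#3 → E3.
Statement 6 starts on E3 and keeps the same diatonic contour: E3 A2 F#2 A2.

E3 A2 F#2 A2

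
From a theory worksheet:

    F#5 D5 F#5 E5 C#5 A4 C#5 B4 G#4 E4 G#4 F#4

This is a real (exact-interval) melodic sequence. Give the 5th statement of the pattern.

Unit = 4 notes; the statements start on F#5, C#5, G#4, moving down a 4th each time.
Continuing the starts: D#4 → A#3.
Statement 5 starts on A#3 and keeps the same exact contour: A#3 F#3 A#3 G#3.

A#3 F#3 A#3 G#3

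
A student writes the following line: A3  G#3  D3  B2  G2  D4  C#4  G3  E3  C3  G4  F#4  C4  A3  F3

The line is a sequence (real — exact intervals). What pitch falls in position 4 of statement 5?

Grouping in 5s, the 4th note of each cell is B2, E3, A3.
Extending up a 4th: D4 → G4.

G4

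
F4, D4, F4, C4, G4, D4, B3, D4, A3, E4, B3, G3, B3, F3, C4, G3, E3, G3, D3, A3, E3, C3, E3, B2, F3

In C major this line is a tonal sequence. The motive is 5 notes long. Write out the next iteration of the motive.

The 5-note cells begin on F4, D4, B3, G3, E3 — each down a 3rd from the last.
So cell 6 is C3 A2 C3 G2 D3.

C3 A2 C3 G2 D3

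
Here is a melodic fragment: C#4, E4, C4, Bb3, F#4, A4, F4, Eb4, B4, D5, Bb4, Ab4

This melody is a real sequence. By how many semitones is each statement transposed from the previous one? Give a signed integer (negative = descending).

The 4-note cells begin on C#4, F#4, B4 — each up a 4th from the last.
C#4 to F#4 spans +5 semitones.

5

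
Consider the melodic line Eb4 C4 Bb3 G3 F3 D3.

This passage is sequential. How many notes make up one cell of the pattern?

2

Try groups of 2 (3 cells in 6 notes):
Eb4 C4 | Bb3 G3 | F3 D3
Each cell is the previous one down a 4th — so the unit is 2 notes.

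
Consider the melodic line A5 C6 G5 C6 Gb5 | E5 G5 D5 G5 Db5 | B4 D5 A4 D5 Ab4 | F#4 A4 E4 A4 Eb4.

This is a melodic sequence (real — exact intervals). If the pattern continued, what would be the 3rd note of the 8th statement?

G#2

With 5-note cells, note 3 of each statement runs G5, D5, A4, E4.
Extending down a 4th: B3 → F#3 → C#3 → G#2.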